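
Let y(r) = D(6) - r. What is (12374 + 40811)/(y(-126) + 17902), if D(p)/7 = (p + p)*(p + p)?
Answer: 53185/19036 ≈ 2.7939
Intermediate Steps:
D(p) = 28*p² (D(p) = 7*((p + p)*(p + p)) = 7*((2*p)*(2*p)) = 7*(4*p²) = 28*p²)
y(r) = 1008 - r (y(r) = 28*6² - r = 28*36 - r = 1008 - r)
(12374 + 40811)/(y(-126) + 17902) = (12374 + 40811)/((1008 - 1*(-126)) + 17902) = 53185/((1008 + 126) + 17902) = 53185/(1134 + 17902) = 53185/19036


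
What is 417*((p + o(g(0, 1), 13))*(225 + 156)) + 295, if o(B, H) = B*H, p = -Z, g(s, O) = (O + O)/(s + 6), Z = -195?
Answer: 31669777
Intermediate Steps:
g(s, O) = 2*O/(6 + s) (g(s, O) = (2*O)/(6 + s) = 2*O/(6 + s))
p = 195 (p = -1*(-195) = 195)
417*((p + o(g(0, 1), 13))*(225 + 156)) + 295 = 417*((195 + (2*1/(6 + 0))*13)*(225 + 156)) + 295 = 417*((195 + (2*1/6)*13)*381) + 295 = 417*((195 + (2*1*(⅙))*13)*381) + 295 = 417*((195 + (⅓)*13)*381) + 295 = 417*((195 + 13/3)*381) + 295 = 417*((598/3)*381) + 295 = 417*75946 + 295 = 31669482 + 295 = 31669777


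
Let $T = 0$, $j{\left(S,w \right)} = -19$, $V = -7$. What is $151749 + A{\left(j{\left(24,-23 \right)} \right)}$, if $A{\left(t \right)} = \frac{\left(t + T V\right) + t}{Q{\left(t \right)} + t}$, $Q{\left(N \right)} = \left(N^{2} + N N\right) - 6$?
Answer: $\frac{105769015}{697} \approx 1.5175 \cdot 10^{5}$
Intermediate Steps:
$Q{\left(N \right)} = -6 + 2 N^{2}$ ($Q{\left(N \right)} = \left(N^{2} + N^{2}\right) - 6 = 2 N^{2} - 6 = -6 + 2 N^{2}$)
$A{\left(t \right)} = \frac{2 t}{-6 + t + 2 t^{2}}$ ($A{\left(t \right)} = \frac{\left(t + 0 \left(-7\right)\right) + t}{\left(-6 + 2 t^{2}\right) + t} = \frac{\left(t + 0\right) + t}{-6 + t + 2 t^{2}} = \frac{t + t}{-6 + t + 2 t^{2}} = \frac{2 t}{-6 + t + 2 t^{2}}$)
$151749 + A{\left(j{\left(24,-23 \right)} \right)} = 151749 + 2 \left(-19\right) \frac{1}{-6 - 19 + 2 \left(-19\right)^{2}} = 151749 + 2 \left(-19\right) \frac{1}{-6 - 19 + 2 \cdot 361} = 151749 + 2 \left(-19\right) \frac{1}{-6 - 19 + 722} = 151749 + 2 \left(-19\right) \frac{1}{697} = 151749 - \frac{38}{697} = \frac{105769015}{697}$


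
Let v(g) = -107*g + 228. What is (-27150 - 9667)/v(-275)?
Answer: -36817/29653 ≈ -1.2416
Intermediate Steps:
v(g) = 228 - 107*g
(-27150 - 9667)/v(-275) = (-27150 - 9667)/(228 - 107*(-275)) = -36817/(228 + 29425) = -36817/29653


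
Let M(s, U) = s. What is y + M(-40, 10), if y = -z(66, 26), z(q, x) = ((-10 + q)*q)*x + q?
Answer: -96202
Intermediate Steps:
z(q, x) = q + q*x*(-10 + q) (z(q, x) = (q*(-10 + q))*x + q = q*x*(-10 + q) + q = q + q*x*(-10 + q))
y = -96162 (y = -66*(1 - 10*26 + 66*26) = -66*(1 - 260 + 1716) = -66*1457 = -1*96162 = -96162)
y + M(-40, 10) = -96162 - 40 = -96202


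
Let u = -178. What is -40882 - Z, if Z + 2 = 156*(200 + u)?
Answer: -44312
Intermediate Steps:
Z = 3430 (Z = -2 + 156*(200 - 178) = -2 + 156*22 = -2 + 3432 = 3430)
-40882 - Z = -40882 - 1*3430 = -40882 - 3430 = -44312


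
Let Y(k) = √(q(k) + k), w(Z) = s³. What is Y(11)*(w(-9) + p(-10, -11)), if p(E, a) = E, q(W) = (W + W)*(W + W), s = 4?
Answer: 162*√55 ≈ 1201.4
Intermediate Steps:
q(W) = 4*W² (q(W) = (2*W)*(2*W) = 4*W²)
w(Z) = 64 (w(Z) = 4³ = 64)
Y(k) = √(k + 4*k²) (Y(k) = √(4*k² + k) = √(k + 4*k²))
Y(11)*(w(-9) + p(-10, -11)) = √(11*(1 + 4*11))*(64 - 10) = √(11*(1 + 44))*54 = √(11*45)*54 = √495*54 = (3*√55)*54 = 162*√55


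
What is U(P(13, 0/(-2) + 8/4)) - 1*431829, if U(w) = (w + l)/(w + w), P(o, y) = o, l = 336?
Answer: -11227205/26 ≈ -4.3182e+5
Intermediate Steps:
U(w) = (336 + w)/(2*w) (U(w) = (w + 336)/(w + w) = (336 + w)/((2*w)) = (336 + w)*(1/(2*w)) = (336 + w)/(2*w))
U(P(13, 0/(-2) + 8/4)) - 1*431829 = (½)*(336 + 13)/13 - 1*431829 = (½)*(1/13)*349 - 431829 = 349/26 - 431829 = -11227205/26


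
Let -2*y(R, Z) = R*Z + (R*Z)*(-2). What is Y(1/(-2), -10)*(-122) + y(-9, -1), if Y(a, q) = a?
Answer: 131/2 ≈ 65.500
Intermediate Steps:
y(R, Z) = R*Z/2 (y(R, Z) = -(R*Z + (R*Z)*(-2))/2 = -(R*Z - 2*R*Z)/2 = -(-1)*R*Z/2 = R*Z/2)
Y(1/(-2), -10)*(-122) + y(-9, -1) = -122/(-2) + (½)*(-9)*(-1) = -½*(-122) + 9/2 = 61 + 9/2 = 131/2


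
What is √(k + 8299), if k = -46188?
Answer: I*√37889 ≈ 194.65*I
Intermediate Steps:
√(k + 8299) = √(-46188 + 8299) = √(-37889) = I*√37889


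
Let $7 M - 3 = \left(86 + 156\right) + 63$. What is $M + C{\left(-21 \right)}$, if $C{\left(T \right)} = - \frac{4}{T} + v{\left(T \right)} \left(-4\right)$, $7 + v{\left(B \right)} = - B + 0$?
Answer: $- \frac{248}{21} \approx -11.81$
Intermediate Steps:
$v{\left(B \right)} = -7 - B$ ($v{\left(B \right)} = -7 + \left(- B + 0\right) = -7 - B$)
$M = 44$ ($M = \frac{3}{7} + \frac{\left(86 + 156\right) + 63}{7} = \frac{3}{7} + \frac{242 + 63}{7} = \frac{3}{7} + \frac{1}{7} \cdot 305 = \frac{3}{7} + \frac{305}{7} = 44$)
$C{\left(T \right)} = 28 - \frac{4}{T} + 4 T$ ($C{\left(T \right)} = - \frac{4}{T} + \left(-7 - T\right) \left(-4\right) = - \frac{4}{T} + \left(28 + 4 T\right) = 28 - \frac{4}{T} + 4 T$)
$M + C{\left(-21 \right)} = 44 + \left(28 - \frac{4}{-21} + 4 \left(-21\right)\right) = 44 - \frac{1172}{21} = - \frac{248}{21}$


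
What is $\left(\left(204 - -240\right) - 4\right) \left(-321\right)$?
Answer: $-141240$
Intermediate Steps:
$\left(\left(204 - -240\right) - 4\right) \left(-321\right) = \left(\left(204 + 240\right) - 4\right) \left(-321\right) = \left(444 - 4\right) \left(-321\right) = 440 \left(-321\right) = -141240$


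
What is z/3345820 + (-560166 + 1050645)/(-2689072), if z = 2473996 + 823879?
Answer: 361358443711/449857543952 ≈ 0.80327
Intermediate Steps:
z = 3297875
z/3345820 + (-560166 + 1050645)/(-2689072) = 3297875/3345820 + (-560166 + 1050645)/(-2689072) = 3297875*(1/3345820) + 490479*(-1/2689072) = 659575/669164 - 490479/2689072 = 361358443711/449857543952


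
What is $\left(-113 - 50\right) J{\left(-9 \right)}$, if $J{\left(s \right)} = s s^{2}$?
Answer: $118827$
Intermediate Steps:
$J{\left(s \right)} = s^{3}$
$\left(-113 - 50\right) J{\left(-9 \right)} = \left(-113 - 50\right) \left(-9\right)^{3} = \left(-163\right) \left(-729\right) = 118827$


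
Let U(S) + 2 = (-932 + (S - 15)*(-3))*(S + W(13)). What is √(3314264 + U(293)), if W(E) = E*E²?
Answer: 3*I*√120342 ≈ 1040.7*I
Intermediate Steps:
W(E) = E³
U(S) = -2 + (-887 - 3*S)*(2197 + S) (U(S) = -2 + (-932 + (S - 15)*(-3))*(S + 13³) = -2 + (-932 + (-15 + S)*(-3))*(S + 2197) = -2 + (-932 + (45 - 3*S))*(2197 + S) = -2 + (-887 - 3*S)*(2197 + S))
√(3314264 + U(293)) = √(3314264 + (-1948741 - 7478*293 - 3*293²)) = √(3314264 + (-1948741 - 2191054 - 3*85849)) = √(3314264 + (-1948741 - 2191054 - 257547)) = √(3314264 - 4397342) = √(-1083078) = 3*I*√120342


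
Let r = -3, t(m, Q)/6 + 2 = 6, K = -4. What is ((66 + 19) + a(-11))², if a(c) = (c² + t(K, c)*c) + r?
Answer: 3721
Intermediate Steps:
t(m, Q) = 24 (t(m, Q) = -12 + 6*6 = -12 + 36 = 24)
a(c) = -3 + c² + 24*c (a(c) = (c² + 24*c) - 3 = -3 + c² + 24*c)
((66 + 19) + a(-11))² = ((66 + 19) + (-3 + (-11)² + 24*(-11)))² = (85 + (-3 + 121 - 264))² = (85 - 146)² = (-61)² = 3721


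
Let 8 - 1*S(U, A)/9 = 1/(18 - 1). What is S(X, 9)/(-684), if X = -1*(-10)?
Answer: -135/1292 ≈ -0.10449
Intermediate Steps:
X = 10
S(U, A) = 1215/17 (S(U, A) = 72 - 9/(18 - 1) = 72 - 9/17 = 1215/17)
S(X, 9)/(-684) = (1215/17)/(-684) = (1215/17)*(-1/684) = -135/1292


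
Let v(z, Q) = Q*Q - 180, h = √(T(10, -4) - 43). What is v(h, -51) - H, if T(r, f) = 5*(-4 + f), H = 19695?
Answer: -17274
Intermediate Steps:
T(r, f) = -20 + 5*f
h = I*√83 (h = √((-20 + 5*(-4)) - 43) = √((-20 - 20) - 43) = √(-40 - 43) = √(-83) = I*√83 ≈ 9.1104*I)
v(z, Q) = -180 + Q² (v(z, Q) = Q² - 180 = -180 + Q²)
v(h, -51) - H = (-180 + (-51)²) - 1*19695 = (-180 + 2601) - 19695 = 2421 - 19695 = -17274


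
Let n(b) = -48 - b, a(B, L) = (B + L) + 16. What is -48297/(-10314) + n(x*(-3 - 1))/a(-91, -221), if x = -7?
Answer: 314162/63603 ≈ 4.9394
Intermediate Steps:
a(B, L) = 16 + B + L
-48297/(-10314) + n(x*(-3 - 1))/a(-91, -221) = -48297/(-10314) + (-48 - (-7)*(-3 - 1))/(16 - 91 - 221) = -48297*(-1/10314) + (-48 - (-7)*(-4))/(-296) = 16099/3438 + (-48 - 1*28)*(-1/296) = 16099/3438 + (-48 - 28)*(-1/296) = 16099/3438 - 76*(-1/296) = 16099/3438 + 19/74 = 314162/63603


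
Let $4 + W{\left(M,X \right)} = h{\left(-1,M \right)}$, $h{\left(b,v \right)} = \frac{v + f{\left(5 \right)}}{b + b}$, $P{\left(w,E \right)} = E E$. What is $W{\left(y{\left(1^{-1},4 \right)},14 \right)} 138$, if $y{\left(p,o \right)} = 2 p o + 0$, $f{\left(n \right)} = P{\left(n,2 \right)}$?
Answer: $-1380$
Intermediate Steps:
$P{\left(w,E \right)} = E^{2}$
$f{\left(n \right)} = 4$ ($f{\left(n \right)} = 2^{2} = 4$)
$h{\left(b,v \right)} = \frac{4 + v}{2 b}$ ($h{\left(b,v \right)} = \frac{v + 4}{b + b} = \frac{4 + v}{2 b}$)
$y{\left(p,o \right)} = 2 o p$ ($y{\left(p,o \right)} = 2 o p + 0 = 2 o p$)
$W{\left(M,X \right)} = -6 - \frac{M}{2}$ ($W{\left(M,X \right)} = -4 + \frac{4 + M}{2 \left(-1\right)} = -4 + \frac{1}{2} \left(-1\right) \left(4 + M\right) = -4 - \left(2 + \frac{M}{2}\right) = -6 - \frac{M}{2}$)
$W{\left(y{\left(1^{-1},4 \right)},14 \right)} 138 = \left(-6 - \frac{2 \cdot 4 \cdot 1^{-1}}{2}\right) 138 = \left(-6 - \frac{2 \cdot 4 \cdot 1}{2}\right) 138 = \left(-6 - 4\right) 138 = \left(-10\right) 138 = -1380$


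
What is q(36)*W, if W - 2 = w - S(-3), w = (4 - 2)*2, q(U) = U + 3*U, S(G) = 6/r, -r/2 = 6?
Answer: 936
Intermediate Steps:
r = -12 (r = -2*6 = -12)
S(G) = -1/2 (S(G) = 6/(-12) = 6*(-1/12) = -1/2)
q(U) = 4*U
w = 4 (w = 2*2 = 4)
W = 13/2 (W = 2 + (4 - 1*(-1/2)) = 2 + (4 + 1/2) = 2 + 9/2 = 13/2 ≈ 6.5000)
q(36)*W = (4*36)*(13/2) = 144*(13/2) = 936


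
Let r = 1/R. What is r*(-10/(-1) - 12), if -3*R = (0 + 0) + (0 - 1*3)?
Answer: -2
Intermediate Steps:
R = 1 (R = -((0 + 0) + (0 - 1*3))/3 = -(0 + (0 - 3))/3 = -(0 - 3)/3 = -⅓*(-3) = 1)
r = 1 (r = 1/1 = 1)
r*(-10/(-1) - 12) = 1*(-10/(-1) - 12) = 1*(-10*(-1) - 12) = 1*(10 - 12) = 1*(-2) = -2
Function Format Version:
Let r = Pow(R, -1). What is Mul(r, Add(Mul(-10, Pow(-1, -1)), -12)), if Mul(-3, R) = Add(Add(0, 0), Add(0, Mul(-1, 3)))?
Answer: -2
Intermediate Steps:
R = 1 (R = Mul(Rational(-1, 3), Add(Add(0, 0), Add(0, Mul(-1, 3)))) = Mul(Rational(-1, 3), Add(0, Add(0, -3))) = Mul(Rational(-1, 3), Add(0, -3)) = Mul(Rational(-1, 3), -3) = 1)
r = 1 (r = Pow(1, -1) = 1)
Mul(r, Add(Mul(-10, Pow(-1, -1)), -12)) = Mul(1, Add(Mul(-10, Pow(-1, -1)), -12)) = Mul(1, Add(Mul(-10, -1), -12)) = Mul(1, Add(10, -12)) = Mul(1, -2) = -2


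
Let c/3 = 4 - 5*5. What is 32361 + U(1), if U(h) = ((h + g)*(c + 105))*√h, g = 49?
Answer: 34461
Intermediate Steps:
c = -63 (c = 3*(4 - 5*5) = 3*(4 - 25) = 3*(-21) = -63)
U(h) = √h*(2058 + 42*h) (U(h) = ((h + 49)*(-63 + 105))*√h = ((49 + h)*42)*√h = (2058 + 42*h)*√h = √h*(2058 + 42*h))
32361 + U(1) = 32361 + 42*√1*(49 + 1) = 32361 + 42*1*50 = 32361 + 2100 = 34461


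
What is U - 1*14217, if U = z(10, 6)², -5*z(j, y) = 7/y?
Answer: -12795251/900 ≈ -14217.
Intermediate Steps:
z(j, y) = -7/(5*y)
U = 49/900 (U = (-7/5/6)² = (-7/5*⅙)² = (-7/30)² = 49/900 ≈ 0.054444)
U - 1*14217 = 49/900 - 1*14217 = 49/900 - 14217 = -12795251/900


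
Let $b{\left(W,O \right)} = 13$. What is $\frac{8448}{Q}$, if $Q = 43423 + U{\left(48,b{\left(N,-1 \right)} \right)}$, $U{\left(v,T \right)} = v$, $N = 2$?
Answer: $\frac{8448}{43471} \approx 0.19434$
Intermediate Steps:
$Q = 43471$ ($Q = 43423 + 48 = 43471$)
$\frac{8448}{Q} = \frac{8448}{43471}$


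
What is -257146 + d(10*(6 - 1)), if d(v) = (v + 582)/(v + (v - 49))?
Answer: -13113814/51 ≈ -2.5713e+5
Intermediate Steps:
d(v) = (582 + v)/(-49 + 2*v) (d(v) = (582 + v)/(v + (-49 + v)) = (582 + v)/(-49 + 2*v))
-257146 + d(10*(6 - 1)) = -257146 + (582 + 10*(6 - 1))/(-49 + 2*(10*(6 - 1))) = -257146 + (582 + 10*5)/(-49 + 2*(10*5)) = -257146 + (582 + 50)/(-49 + 2*50) = -257146 + 632/(-49 + 100) = -257146 + 632/51 = -13113814/51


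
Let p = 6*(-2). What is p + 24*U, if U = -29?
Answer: -708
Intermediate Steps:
p = -12
p + 24*U = -12 + 24*(-29) = -12 - 696 = -708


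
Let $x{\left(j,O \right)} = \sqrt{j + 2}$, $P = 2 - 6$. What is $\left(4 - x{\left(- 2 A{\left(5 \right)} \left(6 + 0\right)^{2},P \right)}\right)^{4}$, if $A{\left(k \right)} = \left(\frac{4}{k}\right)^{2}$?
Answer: $\frac{\left(20 - i \sqrt{1102}\right)^{4}}{625} \approx -2032.6 + 2982.9 i$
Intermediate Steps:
$P = -4$ ($P = 2 - 6 = -4$)
$A{\left(k \right)} = \frac{16}{k^{2}}$
$x{\left(j,O \right)} = \sqrt{2 + j}$
$\left(4 - x{\left(- 2 A{\left(5 \right)} \left(6 + 0\right)^{2},P \right)}\right)^{4} = \left(4 - \sqrt{2 + - 2 \cdot \frac{16}{25} \left(6 + 0\right)^{2}}\right)^{4} = \left(4 - \sqrt{2 + - 2 \cdot 16 \cdot \frac{1}{25} \cdot 6^{2}}\right)^{4} = \left(4 - \sqrt{2 + \left(-2\right) \frac{16}{25} \cdot 36}\right)^{4} = \left(4 - \sqrt{2 - \frac{1152}{25}}\right)^{4} = \left(4 - \sqrt{- \frac{1102}{25}}\right)^{4} = \left(4 - \frac{i \sqrt{1102}}{5}\right)^{4}$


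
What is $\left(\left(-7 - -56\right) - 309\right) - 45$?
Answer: $-305$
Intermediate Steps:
$\left(\left(-7 - -56\right) - 309\right) - 45 = \left(\left(-7 + 56\right) - 309\right) - 45 = \left(49 - 309\right) - 45 = -260 - 45 = -305$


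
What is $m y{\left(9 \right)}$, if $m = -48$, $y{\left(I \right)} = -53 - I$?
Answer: $2976$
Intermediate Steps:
$m y{\left(9 \right)} = - 48 \left(-53 - 9\right) = \left(-48\right) \left(-62\right) = 2976$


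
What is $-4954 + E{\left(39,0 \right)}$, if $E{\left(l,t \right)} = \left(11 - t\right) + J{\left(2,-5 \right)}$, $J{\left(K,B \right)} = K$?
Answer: $-4941$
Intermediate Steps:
$E{\left(l,t \right)} = 13 - t$ ($E{\left(l,t \right)} = \left(11 - t\right) + 2 = 13 - t$)
$-4954 + E{\left(39,0 \right)} = -4954 + \left(13 - 0\right) = -4954 + \left(13 + 0\right) = -4954 + 13 = -4941$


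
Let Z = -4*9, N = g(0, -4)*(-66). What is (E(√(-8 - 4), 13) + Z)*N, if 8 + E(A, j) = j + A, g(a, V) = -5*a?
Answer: 0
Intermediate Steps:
E(A, j) = -8 + A + j (E(A, j) = -8 + (j + A) = -8 + (A + j) = -8 + A + j)
N = 0 (N = -5*0*(-66) = 0*(-66) = 0)
Z = -36
(E(√(-8 - 4), 13) + Z)*N = ((-8 + √(-8 - 4) + 13) - 36)*0 = ((-8 + √(-12) + 13) - 36)*0 = ((-8 + 2*I*√3 + 13) - 36)*0 = ((5 + 2*I*√3) - 36)*0 = (-31 + 2*I*√3)*0 = 0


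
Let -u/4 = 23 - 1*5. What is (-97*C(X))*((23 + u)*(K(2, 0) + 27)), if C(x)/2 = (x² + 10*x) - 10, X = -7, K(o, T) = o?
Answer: -8545894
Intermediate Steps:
u = -72 (u = -4*(23 - 1*5) = -4*(23 - 5) = -4*18 = -72)
C(x) = -20 + 2*x² + 20*x (C(x) = 2*((x² + 10*x) - 10) = 2*(-10 + x² + 10*x) = -20 + 2*x² + 20*x)
(-97*C(X))*((23 + u)*(K(2, 0) + 27)) = (-97*(-20 + 2*(-7)² + 20*(-7)))*((23 - 72)*(2 + 27)) = (-97*(-20 + 2*49 - 140))*(-49*29) = -97*(-20 + 98 - 140)*(-1421) = -97*(-62)*(-1421) = 6014*(-1421) = -8545894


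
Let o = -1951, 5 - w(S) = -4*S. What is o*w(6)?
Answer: -56579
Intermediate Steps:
w(S) = 5 + 4*S (w(S) = 5 - (-4)*S = 5 + 4*S)
o*w(6) = -1951*(5 + 4*6) = -1951*(5 + 24) = -1951*29 = -56579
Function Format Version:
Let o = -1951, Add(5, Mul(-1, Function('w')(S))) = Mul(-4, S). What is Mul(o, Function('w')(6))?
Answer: -56579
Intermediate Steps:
Function('w')(S) = Add(5, Mul(4, S)) (Function('w')(S) = Add(5, Mul(-1, Mul(-4, S))) = Add(5, Mul(4, S)))
Mul(o, Function('w')(6)) = Mul(-1951, Add(5, Mul(4, 6))) = Mul(-1951, Add(5, 24)) = Mul(-1951, 29) = -56579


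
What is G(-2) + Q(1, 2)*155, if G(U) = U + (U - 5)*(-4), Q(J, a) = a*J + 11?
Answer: 2041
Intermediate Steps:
Q(J, a) = 11 + J*a (Q(J, a) = J*a + 11 = 11 + J*a)
G(U) = 20 - 3*U (G(U) = U + (-5 + U)*(-4) = U + (20 - 4*U) = 20 - 3*U)
G(-2) + Q(1, 2)*155 = (20 - 3*(-2)) + (11 + 1*2)*155 = (20 + 6) + (11 + 2)*155 = 26 + 13*155 = 26 + 2015 = 2041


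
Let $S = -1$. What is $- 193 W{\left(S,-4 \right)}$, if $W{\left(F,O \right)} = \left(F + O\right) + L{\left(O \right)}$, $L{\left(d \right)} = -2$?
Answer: $1351$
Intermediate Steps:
$W{\left(F,O \right)} = -2 + F + O$ ($W{\left(F,O \right)} = \left(F + O\right) - 2 = -2 + F + O$)
$- 193 W{\left(S,-4 \right)} = - 193 \left(-2 - 1 - 4\right) = \left(-193\right) \left(-7\right) = 1351$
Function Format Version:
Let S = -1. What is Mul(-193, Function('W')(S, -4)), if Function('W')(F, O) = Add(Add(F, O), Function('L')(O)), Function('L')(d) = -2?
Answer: 1351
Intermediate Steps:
Function('W')(F, O) = Add(-2, F, O) (Function('W')(F, O) = Add(Add(F, O), -2) = Add(-2, F, O))
Mul(-193, Function('W')(S, -4)) = Mul(-193, Add(-2, -1, -4)) = Mul(-193, -7) = 1351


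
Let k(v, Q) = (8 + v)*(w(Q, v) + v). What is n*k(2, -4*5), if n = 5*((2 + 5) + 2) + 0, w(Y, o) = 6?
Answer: 3600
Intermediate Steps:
k(v, Q) = (6 + v)*(8 + v) (k(v, Q) = (8 + v)*(6 + v) = (6 + v)*(8 + v))
n = 45 (n = 5*(7 + 2) + 0 = 5*9 + 0 = 45 + 0 = 45)
n*k(2, -4*5) = 45*(48 + 2² + 14*2) = 45*(48 + 4 + 28) = 45*80 = 3600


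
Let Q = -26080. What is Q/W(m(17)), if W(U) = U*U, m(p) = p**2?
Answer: -26080/83521 ≈ -0.31226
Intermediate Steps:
W(U) = U**2
Q/W(m(17)) = -26080/((17**2)**2) = -26080/(289**2) = -26080/83521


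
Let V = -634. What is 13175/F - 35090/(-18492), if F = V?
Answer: -27673130/1465491 ≈ -18.883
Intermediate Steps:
F = -634
13175/F - 35090/(-18492) = 13175/(-634) - 35090/(-18492) = 13175*(-1/634) - 35090*(-1/18492) = -13175/634 + 17545/9246 = -27673130/1465491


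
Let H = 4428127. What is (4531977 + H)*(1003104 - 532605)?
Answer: 4215719971896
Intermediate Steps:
(4531977 + H)*(1003104 - 532605) = (4531977 + 4428127)*(1003104 - 532605) = 8960104*470499 = 4215719971896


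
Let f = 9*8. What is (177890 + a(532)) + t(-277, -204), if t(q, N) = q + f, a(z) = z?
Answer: 178217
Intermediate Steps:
f = 72
t(q, N) = 72 + q (t(q, N) = q + 72 = 72 + q)
(177890 + a(532)) + t(-277, -204) = (177890 + 532) + (72 - 277) = 178422 - 205 = 178217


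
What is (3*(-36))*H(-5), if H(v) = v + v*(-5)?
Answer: -2160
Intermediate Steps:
H(v) = -4*v (H(v) = v - 5*v = -4*v)
(3*(-36))*H(-5) = (3*(-36))*(-4*(-5)) = -108*20 = -2160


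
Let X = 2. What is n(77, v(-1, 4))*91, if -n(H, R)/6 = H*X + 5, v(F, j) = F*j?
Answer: -86814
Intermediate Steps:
n(H, R) = -30 - 12*H (n(H, R) = -6*(H*2 + 5) = -6*(2*H + 5) = -6*(5 + 2*H) = -30 - 12*H)
n(77, v(-1, 4))*91 = (-30 - 12*77)*91 = (-30 - 924)*91 = -954*91 = -86814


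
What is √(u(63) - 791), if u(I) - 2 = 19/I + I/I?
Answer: 5*I*√13895/21 ≈ 28.066*I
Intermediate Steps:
u(I) = 3 + 19/I (u(I) = 2 + (19/I + I/I) = 2 + (19/I + 1) = 2 + (1 + 19/I) = 3 + 19/I)
√(u(63) - 791) = √((3 + 19/63) - 791) = √(208/63 - 791) = √(-49625/63) = 5*I*√13895/21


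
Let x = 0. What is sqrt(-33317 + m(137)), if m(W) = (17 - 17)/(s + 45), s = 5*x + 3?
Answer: I*sqrt(33317) ≈ 182.53*I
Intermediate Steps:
s = 3 (s = 5*0 + 3 = 0 + 3 = 3)
m(W) = 0 (m(W) = (17 - 17)/(3 + 45) = 0/48 = 0*(1/48) = 0)
sqrt(-33317 + m(137)) = sqrt(-33317 + 0) = sqrt(-33317) = I*sqrt(33317)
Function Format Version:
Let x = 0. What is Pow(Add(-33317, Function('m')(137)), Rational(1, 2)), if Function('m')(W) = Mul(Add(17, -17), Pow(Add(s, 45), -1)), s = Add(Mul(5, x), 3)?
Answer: Mul(I, Pow(33317, Rational(1, 2))) ≈ Mul(182.53, I)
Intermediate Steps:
s = 3 (s = Add(Mul(5, 0), 3) = Add(0, 3) = 3)
Function('m')(W) = 0 (Function('m')(W) = Mul(Add(17, -17), Pow(Add(3, 45), -1)) = Mul(0, Pow(48, -1)) = Mul(0, Rational(1, 48)) = 0)
Pow(Add(-33317, Function('m')(137)), Rational(1, 2)) = Pow(Add(-33317, 0), Rational(1, 2)) = Pow(-33317, Rational(1, 2)) = Mul(I, Pow(33317, Rational(1, 2)))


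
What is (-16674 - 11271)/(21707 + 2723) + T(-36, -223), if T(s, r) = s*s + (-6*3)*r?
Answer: 25939071/4886 ≈ 5308.9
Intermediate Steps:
T(s, r) = s**2 - 18*r
(-16674 - 11271)/(21707 + 2723) + T(-36, -223) = (-16674 - 11271)/(21707 + 2723) + ((-36)**2 - 18*(-223)) = -27945/24430 + (1296 + 4014) = -27945*1/24430 + 5310 = -5589/4886 + 5310 = 25939071/4886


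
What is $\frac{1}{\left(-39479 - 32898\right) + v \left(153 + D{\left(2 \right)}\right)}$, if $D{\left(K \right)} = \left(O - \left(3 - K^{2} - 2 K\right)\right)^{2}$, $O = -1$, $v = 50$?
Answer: $- \frac{1}{63927} \approx -1.5643 \cdot 10^{-5}$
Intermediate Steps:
$D{\left(K \right)} = \left(-4 + K^{2} + 2 K\right)^{2}$ ($D{\left(K \right)} = \left(-1 - \left(3 - K^{2} - 2 K\right)\right)^{2} = \left(-1 + \left(-3 + K^{2} + 2 K\right)\right)^{2} = \left(-4 + K^{2} + 2 K\right)^{2}$)
$\frac{1}{\left(-39479 - 32898\right) + v \left(153 + D{\left(2 \right)}\right)} = \frac{1}{\left(-39479 - 32898\right) + 50 \left(153 + \left(-4 + 2^{2} + 2 \cdot 2\right)^{2}\right)} = \frac{1}{\left(-39479 - 32898\right) + 50 \left(153 + \left(-4 + 4 + 4\right)^{2}\right)} = \frac{1}{-72377 + 50 \left(153 + 4^{2}\right)} = \frac{1}{-72377 + 50 \left(153 + 16\right)} = \frac{1}{-72377 + 50 \cdot 169} = \frac{1}{-72377 + 8450} = \frac{1}{-63927} = - \frac{1}{63927}$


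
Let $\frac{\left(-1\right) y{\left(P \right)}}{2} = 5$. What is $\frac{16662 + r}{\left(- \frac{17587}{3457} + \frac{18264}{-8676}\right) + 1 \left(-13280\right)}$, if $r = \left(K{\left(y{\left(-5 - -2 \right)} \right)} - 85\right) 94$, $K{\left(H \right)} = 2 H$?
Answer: $- \frac{16975999512}{33210155035} \approx -0.51117$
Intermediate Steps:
$y{\left(P \right)} = -10$ ($y{\left(P \right)} = \left(-2\right) 5 = -10$)
$r = -9870$ ($r = \left(2 \left(-10\right) - 85\right) 94 = \left(-20 - 85\right) 94 = \left(-105\right) 94 = -9870$)
$\frac{16662 + r}{\left(- \frac{17587}{3457} + \frac{18264}{-8676}\right) + 1 \left(-13280\right)} = \frac{16662 - 9870}{\left(- \frac{17587}{3457} + \frac{18264}{-8676}\right) + 1 \left(-13280\right)} = \frac{6792}{\left(\left(-17587\right) \frac{1}{3457} + 18264 \left(- \frac{1}{8676}\right)\right) - 13280} = \frac{6792}{\left(- \frac{17587}{3457} - \frac{1522}{723}\right) - 13280} = \frac{6792}{- \frac{17976955}{2499411} - 13280} = \frac{6792}{- \frac{33210155035}{2499411}} = 6792 \left(- \frac{2499411}{33210155035}\right) = - \frac{16975999512}{33210155035}$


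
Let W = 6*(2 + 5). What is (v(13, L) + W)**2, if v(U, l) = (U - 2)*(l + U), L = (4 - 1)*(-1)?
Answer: 23104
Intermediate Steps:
L = -3 (L = 3*(-1) = -3)
v(U, l) = (-2 + U)*(U + l)
W = 42 (W = 6*7 = 42)
(v(13, L) + W)**2 = ((13**2 - 2*13 - 2*(-3) + 13*(-3)) + 42)**2 = ((169 - 26 + 6 - 39) + 42)**2 = (110 + 42)**2 = 152**2 = 23104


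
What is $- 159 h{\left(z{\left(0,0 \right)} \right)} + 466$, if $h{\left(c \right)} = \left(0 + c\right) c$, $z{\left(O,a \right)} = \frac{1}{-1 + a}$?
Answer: $307$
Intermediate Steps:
$h{\left(c \right)} = c^{2}$ ($h{\left(c \right)} = c c = c^{2}$)
$- 159 h{\left(z{\left(0,0 \right)} \right)} + 466 = - 159 \left(\frac{1}{-1 + 0}\right)^{2} + 466 = - 159 \left(\frac{1}{-1}\right)^{2} + 466 = - 159 \left(-1\right)^{2} + 466 = \left(-159\right) 1 + 466 = -159 + 466 = 307$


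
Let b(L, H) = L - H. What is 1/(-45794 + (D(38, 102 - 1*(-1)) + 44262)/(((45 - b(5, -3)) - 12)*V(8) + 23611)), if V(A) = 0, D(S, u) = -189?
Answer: -23611/1081198061 ≈ -2.1838e-5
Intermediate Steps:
1/(-45794 + (D(38, 102 - 1*(-1)) + 44262)/(((45 - b(5, -3)) - 12)*V(8) + 23611)) = 1/(-45794 + (-189 + 44262)/(((45 - (5 - 1*(-3))) - 12)*0 + 23611)) = 1/(-45794 + 44073/(((45 - (5 + 3)) - 12)*0 + 23611)) = 1/(-45794 + 44073/(((45 - 1*8) - 12)*0 + 23611)) = 1/(-45794 + 44073/(((45 - 8) - 12)*0 + 23611)) = 1/(-45794 + 44073/((37 - 12)*0 + 23611)) = 1/(-45794 + 44073/(25*0 + 23611)) = 1/(-45794 + 44073/(0 + 23611)) = 1/(-45794 + 44073/23611) = 1/(-1081198061/23611) = -23611/1081198061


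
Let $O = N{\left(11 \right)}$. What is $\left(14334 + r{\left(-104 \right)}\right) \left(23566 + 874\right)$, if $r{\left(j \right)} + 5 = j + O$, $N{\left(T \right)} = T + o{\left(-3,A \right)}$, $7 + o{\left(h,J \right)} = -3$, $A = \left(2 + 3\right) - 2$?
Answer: $347683440$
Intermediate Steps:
$A = 3$ ($A = 5 - 2 = 3$)
$o{\left(h,J \right)} = -10$ ($o{\left(h,J \right)} = -7 - 3 = -10$)
$N{\left(T \right)} = -10 + T$ ($N{\left(T \right)} = T - 10 = -10 + T$)
$O = 1$ ($O = -10 + 11 = 1$)
$r{\left(j \right)} = -4 + j$ ($r{\left(j \right)} = -5 + \left(j + 1\right) = -5 + \left(1 + j\right) = -4 + j$)
$\left(14334 + r{\left(-104 \right)}\right) \left(23566 + 874\right) = \left(14334 - 108\right) \left(23566 + 874\right) = \left(14334 - 108\right) 24440 = 14226 \cdot 24440 = 347683440$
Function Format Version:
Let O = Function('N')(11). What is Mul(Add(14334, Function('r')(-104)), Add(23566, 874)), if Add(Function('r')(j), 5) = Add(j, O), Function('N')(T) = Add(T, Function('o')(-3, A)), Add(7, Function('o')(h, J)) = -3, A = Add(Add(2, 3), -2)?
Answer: 347683440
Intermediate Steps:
A = 3 (A = Add(5, -2) = 3)
Function('o')(h, J) = -10 (Function('o')(h, J) = Add(-7, -3) = -10)
Function('N')(T) = Add(-10, T) (Function('N')(T) = Add(T, -10) = Add(-10, T))
O = 1 (O = Add(-10, 11) = 1)
Function('r')(j) = Add(-4, j) (Function('r')(j) = Add(-5, Add(j, 1)) = Add(-5, Add(1, j)) = Add(-4, j))
Mul(Add(14334, Function('r')(-104)), Add(23566, 874)) = Mul(Add(14334, Add(-4, -104)), Add(23566, 874)) = Mul(Add(14334, -108), 24440) = Mul(14226, 24440) = 347683440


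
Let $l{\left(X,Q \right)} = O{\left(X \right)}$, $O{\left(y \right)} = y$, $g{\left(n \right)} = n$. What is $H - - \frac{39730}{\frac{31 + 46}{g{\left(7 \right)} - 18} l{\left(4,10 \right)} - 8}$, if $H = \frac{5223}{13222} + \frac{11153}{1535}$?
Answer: $- \frac{100094197543}{91330965} \approx -1095.9$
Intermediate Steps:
$l{\left(X,Q \right)} = X$
$H = \frac{155482271}{20295770}$ ($H = 5223 \cdot \frac{1}{13222} + 11153 \cdot \frac{1}{1535} = \frac{5223}{13222} + \frac{11153}{1535} = \frac{155482271}{20295770} \approx 7.6608$)
$H - - \frac{39730}{\frac{31 + 46}{g{\left(7 \right)} - 18} l{\left(4,10 \right)} - 8} = \frac{155482271}{20295770} - - \frac{39730}{\frac{31 + 46}{7 - 18} \cdot 4 - 8} = \frac{155482271}{20295770} - - \frac{39730}{\frac{77}{-11} \cdot 4 - 8} = \frac{155482271}{20295770} - - \frac{39730}{77 \left(- \frac{1}{11}\right) 4 - 8} = \frac{155482271}{20295770} - - \frac{39730}{\left(-7\right) 4 - 8} = \frac{155482271}{20295770} - - \frac{39730}{-28 - 8} = \frac{155482271}{20295770} - - \frac{39730}{-36} = \frac{155482271}{20295770} - \left(-39730\right) \left(- \frac{1}{36}\right) = \frac{155482271}{20295770} - \frac{19865}{18} = - \frac{100094197543}{91330965}$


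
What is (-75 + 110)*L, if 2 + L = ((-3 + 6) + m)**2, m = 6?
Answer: 2765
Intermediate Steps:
L = 79 (L = -2 + ((-3 + 6) + 6)**2 = -2 + (3 + 6)**2 = -2 + 9**2 = -2 + 81 = 79)
(-75 + 110)*L = (-75 + 110)*79 = 35*79 = 2765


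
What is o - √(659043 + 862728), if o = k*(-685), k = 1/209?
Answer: -685/209 - 67*√339 ≈ -1236.9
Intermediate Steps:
k = 1/209 ≈ 0.0047847
o = -685/209 (o = (1/209)*(-685) = -685/209 ≈ -3.2775)
o - √(659043 + 862728) = -685/209 - √(659043 + 862728) = -685/209 - √1521771 = -685/209 - 67*√339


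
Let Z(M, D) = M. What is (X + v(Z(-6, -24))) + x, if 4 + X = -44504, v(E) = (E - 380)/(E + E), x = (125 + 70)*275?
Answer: 54895/6 ≈ 9149.2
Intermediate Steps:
x = 53625 (x = 195*275 = 53625)
v(E) = (-380 + E)/(2*E) (v(E) = (-380 + E)/((2*E)) = (-380 + E)*(1/(2*E)) = (-380 + E)/(2*E))
X = -44508 (X = -4 - 44504 = -44508)
(X + v(Z(-6, -24))) + x = (-44508 + (½)*(-380 - 6)/(-6)) + 53625 = (-44508 + (½)*(-⅙)*(-386)) + 53625 = (-44508 + 193/6) + 53625 = -266855/6 + 53625 = 54895/6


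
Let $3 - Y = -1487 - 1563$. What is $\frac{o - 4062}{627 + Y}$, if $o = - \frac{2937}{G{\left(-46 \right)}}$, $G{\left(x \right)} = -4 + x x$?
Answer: $- \frac{260057}{235520} \approx -1.1042$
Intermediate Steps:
$G{\left(x \right)} = -4 + x^{2}$
$Y = 3053$ ($Y = 3 - \left(-1487 - 1563\right) = 3 - -3050 = 3 + 3050 = 3053$)
$o = - \frac{89}{64}$ ($o = - \frac{2937}{-4 + \left(-46\right)^{2}} = - \frac{2937}{-4 + 2116} = - \frac{2937}{2112} = \left(-2937\right) \frac{1}{2112} = - \frac{89}{64} \approx -1.3906$)
$\frac{o - 4062}{627 + Y} = \frac{- \frac{89}{64} - 4062}{627 + 3053} = - \frac{260057}{64 \cdot 3680} = \left(- \frac{260057}{64}\right) \frac{1}{3680} = - \frac{260057}{235520}$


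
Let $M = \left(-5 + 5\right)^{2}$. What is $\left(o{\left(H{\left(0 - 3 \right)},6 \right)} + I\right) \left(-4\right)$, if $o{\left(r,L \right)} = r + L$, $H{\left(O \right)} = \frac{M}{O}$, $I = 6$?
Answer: $-48$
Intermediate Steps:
$M = 0$ ($M = 0^{2} = 0$)
$H{\left(O \right)} = 0$ ($H{\left(O \right)} = \frac{0}{O} = 0$)
$o{\left(r,L \right)} = L + r$
$\left(o{\left(H{\left(0 - 3 \right)},6 \right)} + I\right) \left(-4\right) = \left(\left(6 + 0\right) + 6\right) \left(-4\right) = \left(6 + 6\right) \left(-4\right) = 12 \left(-4\right) = -48$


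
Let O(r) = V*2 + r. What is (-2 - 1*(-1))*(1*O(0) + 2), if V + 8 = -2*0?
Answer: 14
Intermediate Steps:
V = -8 (V = -8 - 2*0 = -8 + 0 = -8)
O(r) = -16 + r (O(r) = -8*2 + r = -16 + r)
(-2 - 1*(-1))*(1*O(0) + 2) = (-2 - 1*(-1))*(1*(-16 + 0) + 2) = (-2 + 1)*(1*(-16) + 2) = -(-16 + 2) = -1*(-14) = 14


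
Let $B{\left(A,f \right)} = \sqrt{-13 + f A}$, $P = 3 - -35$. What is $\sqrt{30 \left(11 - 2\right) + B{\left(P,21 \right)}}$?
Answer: $\sqrt{270 + \sqrt{785}} \approx 17.263$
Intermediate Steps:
$P = 38$ ($P = 3 + 35 = 38$)
$B{\left(A,f \right)} = \sqrt{-13 + A f}$
$\sqrt{30 \left(11 - 2\right) + B{\left(P,21 \right)}} = \sqrt{30 \left(11 - 2\right) + \sqrt{-13 + 38 \cdot 21}} = \sqrt{30 \cdot 9 + \sqrt{-13 + 798}} = \sqrt{270 + \sqrt{785}}$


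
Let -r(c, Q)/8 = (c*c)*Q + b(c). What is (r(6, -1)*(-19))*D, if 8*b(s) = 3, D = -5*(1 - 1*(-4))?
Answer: 135375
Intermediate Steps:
D = -25 (D = -5*(1 + 4) = -5*5 = -25)
b(s) = 3/8 (b(s) = (⅛)*3 = 3/8)
r(c, Q) = -3 - 8*Q*c² (r(c, Q) = -8*((c*c)*Q + 3/8) = -8*(c²*Q + 3/8) = -8*(Q*c² + 3/8) = -8*(3/8 + Q*c²) = -3 - 8*Q*c²)
(r(6, -1)*(-19))*D = ((-3 - 8*(-1)*6²)*(-19))*(-25) = ((-3 - 8*(-1)*36)*(-19))*(-25) = ((-3 + 288)*(-19))*(-25) = (285*(-19))*(-25) = -5415*(-25) = 135375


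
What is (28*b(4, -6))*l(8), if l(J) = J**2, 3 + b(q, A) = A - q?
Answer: -23296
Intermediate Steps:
b(q, A) = -3 + A - q (b(q, A) = -3 + (A - q) = -3 + A - q)
(28*b(4, -6))*l(8) = (28*(-3 - 6 - 1*4))*8**2 = (28*(-3 - 6 - 4))*64 = (28*(-13))*64 = -364*64 = -23296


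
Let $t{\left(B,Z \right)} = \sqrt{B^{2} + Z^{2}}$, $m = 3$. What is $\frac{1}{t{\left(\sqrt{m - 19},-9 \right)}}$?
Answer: $\frac{\sqrt{65}}{65} \approx 0.12403$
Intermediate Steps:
$\frac{1}{t{\left(\sqrt{m - 19},-9 \right)}} = \frac{1}{\sqrt{\left(\sqrt{3 - 19}\right)^{2} + \left(-9\right)^{2}}} = \frac{1}{\sqrt{\left(\sqrt{-16}\right)^{2} + 81}} = \frac{1}{\sqrt{\left(4 i\right)^{2} + 81}} = \frac{1}{\sqrt{-16 + 81}} = \frac{1}{\sqrt{65}} = \frac{\sqrt{65}}{65}$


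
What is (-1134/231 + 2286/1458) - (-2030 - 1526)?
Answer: 3165419/891 ≈ 3552.7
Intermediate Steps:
(-1134/231 + 2286/1458) - (-2030 - 1526) = (-1134*1/231 + 2286*(1/1458)) - 1*(-3556) = (-54/11 + 127/81) + 3556 = -2977/891 + 3556 = 3165419/891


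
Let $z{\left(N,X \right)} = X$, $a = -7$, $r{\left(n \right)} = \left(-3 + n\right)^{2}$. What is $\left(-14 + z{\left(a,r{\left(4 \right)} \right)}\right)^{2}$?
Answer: $169$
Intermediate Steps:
$\left(-14 + z{\left(a,r{\left(4 \right)} \right)}\right)^{2} = \left(-14 + \left(-3 + 4\right)^{2}\right)^{2} = \left(-14 + 1^{2}\right)^{2} = \left(-14 + 1\right)^{2} = \left(-13\right)^{2} = 169$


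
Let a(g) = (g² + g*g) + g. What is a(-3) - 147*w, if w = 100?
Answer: -14685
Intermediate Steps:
a(g) = g + 2*g² (a(g) = (g² + g²) + g = 2*g² + g = g + 2*g²)
a(-3) - 147*w = -3*(1 + 2*(-3)) - 147*100 = -3*(1 - 6) - 14700 = -3*(-5) - 14700 = 15 - 14700 = -14685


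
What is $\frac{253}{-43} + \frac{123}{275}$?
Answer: $- \frac{64286}{11825} \approx -5.4364$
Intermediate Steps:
$\frac{253}{-43} + \frac{123}{275} = 253 \left(- \frac{1}{43}\right) + 123 \cdot \frac{1}{275} = - \frac{253}{43} + \frac{123}{275} = - \frac{64286}{11825}$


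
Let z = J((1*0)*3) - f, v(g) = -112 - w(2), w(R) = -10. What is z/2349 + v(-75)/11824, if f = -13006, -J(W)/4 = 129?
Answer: 73721081/13887288 ≈ 5.3085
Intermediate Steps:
J(W) = -516 (J(W) = -4*129 = -516)
v(g) = -102 (v(g) = -112 - 1*(-10) = -112 + 10 = -102)
z = 12490 (z = -516 - 1*(-13006) = -516 + 13006 = 12490)
z/2349 + v(-75)/11824 = 12490/2349 - 102/11824 = 12490*(1/2349) - 102*1/11824 = 12490/2349 - 51/5912 = 73721081/13887288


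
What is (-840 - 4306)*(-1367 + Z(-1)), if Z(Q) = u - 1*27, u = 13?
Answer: 7106626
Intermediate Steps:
Z(Q) = -14 (Z(Q) = 13 - 1*27 = 13 - 27 = -14)
(-840 - 4306)*(-1367 + Z(-1)) = (-840 - 4306)*(-1367 - 14) = -5146*(-1381) = 7106626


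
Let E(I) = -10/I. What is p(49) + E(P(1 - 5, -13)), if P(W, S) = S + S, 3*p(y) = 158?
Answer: 2069/39 ≈ 53.051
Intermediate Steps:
p(y) = 158/3 (p(y) = (1/3)*158 = 158/3)
P(W, S) = 2*S
p(49) + E(P(1 - 5, -13)) = 158/3 - 10/(2*(-13)) = 158/3 - 10/(-26) = 158/3 - 10*(-1/26) = 158/3 + 5/13 = 2069/39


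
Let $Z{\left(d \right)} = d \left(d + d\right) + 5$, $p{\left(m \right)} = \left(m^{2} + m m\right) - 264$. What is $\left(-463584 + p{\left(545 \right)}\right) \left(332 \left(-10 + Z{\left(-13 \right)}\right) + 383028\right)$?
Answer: $64265623968$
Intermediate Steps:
$p{\left(m \right)} = -264 + 2 m^{2}$ ($p{\left(m \right)} = \left(m^{2} + m^{2}\right) - 264 = 2 m^{2} - 264 = -264 + 2 m^{2}$)
$Z{\left(d \right)} = 5 + 2 d^{2}$ ($Z{\left(d \right)} = d 2 d + 5 = 2 d^{2} + 5 = 5 + 2 d^{2}$)
$\left(-463584 + p{\left(545 \right)}\right) \left(332 \left(-10 + Z{\left(-13 \right)}\right) + 383028\right) = \left(-463584 - \left(264 - 2 \cdot 545^{2}\right)\right) \left(332 \left(-10 + \left(5 + 2 \left(-13\right)^{2}\right)\right) + 383028\right) = \left(-463584 + \left(-264 + 2 \cdot 297025\right)\right) \left(332 \left(-10 + \left(5 + 2 \cdot 169\right)\right) + 383028\right) = \left(-463584 + \left(-264 + 594050\right)\right) \left(332 \left(-10 + \left(5 + 338\right)\right) + 383028\right) = \left(-463584 + 593786\right) \left(332 \left(-10 + 343\right) + 383028\right) = 130202 \left(332 \cdot 333 + 383028\right) = 130202 \left(110556 + 383028\right) = 130202 \cdot 493584 = 64265623968$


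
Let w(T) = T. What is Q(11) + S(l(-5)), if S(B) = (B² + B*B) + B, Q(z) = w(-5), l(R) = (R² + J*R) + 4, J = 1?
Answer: 1171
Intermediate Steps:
l(R) = 4 + R + R² (l(R) = (R² + 1*R) + 4 = (R² + R) + 4 = (R + R²) + 4 = 4 + R + R²)
Q(z) = -5
S(B) = B + 2*B² (S(B) = (B² + B²) + B = 2*B² + B = B + 2*B²)
Q(11) + S(l(-5)) = -5 + (4 - 5 + (-5)²)*(1 + 2*(4 - 5 + (-5)²)) = -5 + (4 - 5 + 25)*(1 + 2*(4 - 5 + 25)) = -5 + 24*(1 + 2*24) = -5 + 24*(1 + 48) = -5 + 24*49 = -5 + 1176 = 1171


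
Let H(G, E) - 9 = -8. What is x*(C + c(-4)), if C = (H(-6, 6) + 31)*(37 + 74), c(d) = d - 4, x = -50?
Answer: -177200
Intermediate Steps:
H(G, E) = 1 (H(G, E) = 9 - 8 = 1)
c(d) = -4 + d
C = 3552 (C = (1 + 31)*(37 + 74) = 32*111 = 3552)
x*(C + c(-4)) = -50*(3552 + (-4 - 4)) = -50*(3552 - 8) = -50*3544 = -177200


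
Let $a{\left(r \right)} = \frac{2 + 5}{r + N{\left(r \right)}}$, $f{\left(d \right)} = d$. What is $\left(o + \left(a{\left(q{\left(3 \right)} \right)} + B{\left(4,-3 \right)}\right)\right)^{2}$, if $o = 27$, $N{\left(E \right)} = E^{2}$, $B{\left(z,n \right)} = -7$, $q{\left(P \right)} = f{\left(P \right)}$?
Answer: $\frac{61009}{144} \approx 423.67$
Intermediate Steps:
$q{\left(P \right)} = P$
$a{\left(r \right)} = \frac{7}{r + r^{2}}$ ($a{\left(r \right)} = \frac{2 + 5}{r + r^{2}} = \frac{7}{r + r^{2}}$)
$\left(o + \left(a{\left(q{\left(3 \right)} \right)} + B{\left(4,-3 \right)}\right)\right)^{2} = \left(27 - \left(7 - \frac{7}{3 \left(1 + 3\right)}\right)\right)^{2} = \left(27 - \left(7 - \frac{7}{3 \cdot 4}\right)\right)^{2} = \left(27 - \left(7 - \frac{7}{12}\right)\right)^{2} = \left(27 + \left(\frac{7}{12} - 7\right)\right)^{2} = \left(27 - \frac{77}{12}\right)^{2} = \left(\frac{247}{12}\right)^{2} = \frac{61009}{144}$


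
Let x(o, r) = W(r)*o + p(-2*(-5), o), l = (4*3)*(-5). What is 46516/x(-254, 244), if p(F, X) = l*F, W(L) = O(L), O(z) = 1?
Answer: -23258/427 ≈ -54.468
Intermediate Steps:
W(L) = 1
l = -60 (l = 12*(-5) = -60)
p(F, X) = -60*F
x(o, r) = -600 + o (x(o, r) = 1*o - (-120)*(-5) = o - 60*10 = o - 600 = -600 + o)
46516/x(-254, 244) = 46516/(-600 - 254) = 46516/(-854) = 46516*(-1/854) = -23258/427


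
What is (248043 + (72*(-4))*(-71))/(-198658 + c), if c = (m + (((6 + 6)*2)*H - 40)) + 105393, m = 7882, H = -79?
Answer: -268491/87319 ≈ -3.0748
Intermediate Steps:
c = 111339 (c = (7882 + (((6 + 6)*2)*(-79) - 40)) + 105393 = (7882 + ((12*2)*(-79) - 40)) + 105393 = (7882 + (24*(-79) - 40)) + 105393 = (7882 + (-1896 - 40)) + 105393 = (7882 - 1936) + 105393 = 5946 + 105393 = 111339)
(248043 + (72*(-4))*(-71))/(-198658 + c) = (248043 + (72*(-4))*(-71))/(-198658 + 111339) = (248043 - 288*(-71))/(-87319) = (248043 + 20448)*(-1/87319) = 268491*(-1/87319) = -268491/87319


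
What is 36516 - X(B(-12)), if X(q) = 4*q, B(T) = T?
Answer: 36564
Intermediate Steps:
36516 - X(B(-12)) = 36516 - 4*(-12) = 36516 - 1*(-48) = 36516 + 48 = 36564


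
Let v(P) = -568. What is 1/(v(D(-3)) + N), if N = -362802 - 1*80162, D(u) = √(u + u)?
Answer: -1/443532 ≈ -2.2546e-6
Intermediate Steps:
D(u) = √2*√u (D(u) = √(2*u) = √2*√u)
N = -442964 (N = -362802 - 80162 = -442964)
1/(v(D(-3)) + N) = 1/(-568 - 442964) = 1/(-443532) = -1/443532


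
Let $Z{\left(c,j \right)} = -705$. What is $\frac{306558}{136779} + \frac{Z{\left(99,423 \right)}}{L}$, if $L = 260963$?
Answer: $\frac{26634622053}{11898086059} \approx 2.2386$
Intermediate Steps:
$\frac{306558}{136779} + \frac{Z{\left(99,423 \right)}}{L} = \frac{306558}{136779} - \frac{705}{260963} = 306558 \cdot \frac{1}{136779} - \frac{705}{260963} = \frac{102186}{45593} - \frac{705}{260963} = \frac{26634622053}{11898086059}$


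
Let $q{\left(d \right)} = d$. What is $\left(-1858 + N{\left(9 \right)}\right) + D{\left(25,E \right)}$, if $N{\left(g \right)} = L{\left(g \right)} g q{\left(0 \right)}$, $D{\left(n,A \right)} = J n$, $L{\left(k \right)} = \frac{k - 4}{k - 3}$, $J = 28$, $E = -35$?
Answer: $-1158$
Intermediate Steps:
$L{\left(k \right)} = \frac{-4 + k}{-3 + k}$
$D{\left(n,A \right)} = 28 n$
$N{\left(g \right)} = 0$ ($N{\left(g \right)} = \frac{-4 + g}{-3 + g} g 0 = \frac{g \left(-4 + g\right)}{-3 + g} 0 = 0$)
$\left(-1858 + N{\left(9 \right)}\right) + D{\left(25,E \right)} = \left(-1858 + 0\right) + 28 \cdot 25 = -1858 + 700 = -1158$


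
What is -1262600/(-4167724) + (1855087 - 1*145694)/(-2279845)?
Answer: -1061436483633/2375441180695 ≈ -0.44684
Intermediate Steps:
-1262600/(-4167724) + (1855087 - 1*145694)/(-2279845) = -1262600*(-1/4167724) + (1855087 - 145694)*(-1/2279845) = 315650/1041931 + 1709393*(-1/2279845) = 315650/1041931 - 1709393/2279845 = -1061436483633/2375441180695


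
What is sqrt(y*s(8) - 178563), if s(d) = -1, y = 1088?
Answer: I*sqrt(179651) ≈ 423.85*I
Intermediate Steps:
sqrt(y*s(8) - 178563) = sqrt(1088*(-1) - 178563) = sqrt(-1088 - 178563) = sqrt(-179651) = I*sqrt(179651)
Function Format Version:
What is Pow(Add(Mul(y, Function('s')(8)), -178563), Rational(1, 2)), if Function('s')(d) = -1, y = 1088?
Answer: Mul(I, Pow(179651, Rational(1, 2))) ≈ Mul(423.85, I)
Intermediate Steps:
Pow(Add(Mul(y, Function('s')(8)), -178563), Rational(1, 2)) = Pow(Add(Mul(1088, -1), -178563), Rational(1, 2)) = Pow(Add(-1088, -178563), Rational(1, 2)) = Pow(-179651, Rational(1, 2)) = Mul(I, Pow(179651, Rational(1, 2)))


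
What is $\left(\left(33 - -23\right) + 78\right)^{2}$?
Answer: $17956$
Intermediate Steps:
$\left(\left(33 - -23\right) + 78\right)^{2} = \left(\left(33 + 23\right) + 78\right)^{2} = \left(56 + 78\right)^{2} = 134^{2} = 17956$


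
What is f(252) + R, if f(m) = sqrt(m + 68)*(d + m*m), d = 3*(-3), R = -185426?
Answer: -185426 + 507960*sqrt(5) ≈ 9.5041e+5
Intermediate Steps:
d = -9
f(m) = sqrt(68 + m)*(-9 + m**2) (f(m) = sqrt(m + 68)*(-9 + m*m) = sqrt(68 + m)*(-9 + m**2))
f(252) + R = sqrt(68 + 252)*(-9 + 252**2) - 185426 = sqrt(320)*(-9 + 63504) - 185426 = (8*sqrt(5))*63495 - 185426 = 507960*sqrt(5) - 185426 = -185426 + 507960*sqrt(5)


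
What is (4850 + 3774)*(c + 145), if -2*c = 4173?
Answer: -16743496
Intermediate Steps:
c = -4173/2 (c = -1/2*4173 = -4173/2 ≈ -2086.5)
(4850 + 3774)*(c + 145) = (4850 + 3774)*(-4173/2 + 145) = 8624*(-3883/2) = -16743496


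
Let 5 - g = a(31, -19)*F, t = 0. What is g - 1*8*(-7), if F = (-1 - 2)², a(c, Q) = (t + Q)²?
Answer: -3188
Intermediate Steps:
a(c, Q) = Q² (a(c, Q) = (0 + Q)² = Q²)
F = 9 (F = (-3)² = 9)
g = -3244 (g = 5 - (-19)²*9 = 5 - 361*9 = 5 - 1*3249 = 5 - 3249 = -3244)
g - 1*8*(-7) = -3244 - 1*8*(-7) = -3244 - 8*(-7) = -3244 + 56 = -3188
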